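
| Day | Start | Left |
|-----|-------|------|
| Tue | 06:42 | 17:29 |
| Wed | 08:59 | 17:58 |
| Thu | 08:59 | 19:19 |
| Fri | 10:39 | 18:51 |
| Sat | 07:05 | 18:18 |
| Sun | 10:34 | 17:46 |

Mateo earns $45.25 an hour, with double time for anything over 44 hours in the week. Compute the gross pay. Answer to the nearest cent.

$3141.86

Tue: 06:42–17:29 = 10 h 47 min
Wed: 08:59–17:58 = 8 h 59 min
Thu: 08:59–19:19 = 10 h 20 min
Fri: 10:39–18:51 = 8 h 12 min
Sat: 07:05–18:18 = 11 h 13 min
Sun: 10:34–17:46 = 7 h 12 min
Total worked: 56 h 43 min = 3403 min.
Regular 44 h 0 min = 2640 min at $45.25/h; overtime 12 h 43 min = 763 min at $90.50/h.
Pay = (2640 × $45.25 + 763 × $90.50) ÷ 60 = $3141.86.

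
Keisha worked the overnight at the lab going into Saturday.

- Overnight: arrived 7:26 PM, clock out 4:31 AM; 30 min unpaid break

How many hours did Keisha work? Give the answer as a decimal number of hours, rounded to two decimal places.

8.58 hours

Overnight: 7:26 PM → midnight = 4 h 34 min; midnight → 4:31 AM = 4 h 31 min; span 9 h 5 min; less 30 min break → 8 h 35 min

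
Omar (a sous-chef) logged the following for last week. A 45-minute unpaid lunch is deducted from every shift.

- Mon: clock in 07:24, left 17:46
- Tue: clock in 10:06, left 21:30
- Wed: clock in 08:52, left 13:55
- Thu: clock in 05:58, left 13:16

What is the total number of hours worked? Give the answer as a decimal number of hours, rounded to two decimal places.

31.12 hours

Mon: 07:24–17:46 = 10 h 22 min; less 45 min break → 9 h 37 min
Tue: 10:06–21:30 = 11 h 24 min; less 45 min break → 10 h 39 min
Wed: 08:52–13:55 = 5 h 3 min; less 45 min break → 4 h 18 min
Thu: 05:58–13:16 = 7 h 18 min; less 45 min break → 6 h 33 min
Total: 9 h 37 min + 10 h 39 min + 4 h 18 min + 6 h 33 min = 31 h 7 min.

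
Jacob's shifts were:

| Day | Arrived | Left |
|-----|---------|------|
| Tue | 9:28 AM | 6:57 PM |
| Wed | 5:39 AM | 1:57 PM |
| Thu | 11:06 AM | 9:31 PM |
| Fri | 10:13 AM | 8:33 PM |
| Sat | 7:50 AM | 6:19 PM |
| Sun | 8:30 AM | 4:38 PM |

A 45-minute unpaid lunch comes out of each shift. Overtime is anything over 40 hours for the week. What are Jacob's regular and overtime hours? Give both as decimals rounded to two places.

Regular 40.00 hours, overtime 12.65 hours

Tue: 9:28 AM–6:57 PM = 9 h 29 min; less 45 min break → 8 h 44 min
Wed: 5:39 AM–1:57 PM = 8 h 18 min; less 45 min break → 7 h 33 min
Thu: 11:06 AM–9:31 PM = 10 h 25 min; less 45 min break → 9 h 40 min
Fri: 10:13 AM–8:33 PM = 10 h 20 min; less 45 min break → 9 h 35 min
Sat: 7:50 AM–6:19 PM = 10 h 29 min; less 45 min break → 9 h 44 min
Sun: 8:30 AM–4:38 PM = 8 h 8 min; less 45 min break → 7 h 23 min
Total worked: 52 h 39 min = 52.65 h.
Threshold 40 h → overtime 12 h 39 min, regular 40 h 0 min.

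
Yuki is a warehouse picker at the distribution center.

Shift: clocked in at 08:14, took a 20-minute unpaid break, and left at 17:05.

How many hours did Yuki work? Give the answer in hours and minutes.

Shift: 08:14–17:05 = 8 h 51 min; less 20 min break → 8 h 31 min

8 h 31 min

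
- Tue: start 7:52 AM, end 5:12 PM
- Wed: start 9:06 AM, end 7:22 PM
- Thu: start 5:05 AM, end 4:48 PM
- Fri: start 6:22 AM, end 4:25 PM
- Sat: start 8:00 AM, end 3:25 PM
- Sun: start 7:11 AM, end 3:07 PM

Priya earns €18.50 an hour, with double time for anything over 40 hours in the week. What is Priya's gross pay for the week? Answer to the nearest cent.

Tue: 7:52 AM–5:12 PM = 9 h 20 min
Wed: 9:06 AM–7:22 PM = 10 h 16 min
Thu: 5:05 AM–4:48 PM = 11 h 43 min
Fri: 6:22 AM–4:25 PM = 10 h 3 min
Sat: 8:00 AM–3:25 PM = 7 h 25 min
Sun: 7:11 AM–3:07 PM = 7 h 56 min
Total worked: 56 h 43 min = 3403 min.
Regular 40 h 0 min = 2400 min at €18.50/h; overtime 16 h 43 min = 1003 min at €37.00/h.
Pay = (2400 × €18.50 + 1003 × €37.00) ÷ 60 = €1358.52.

€1358.52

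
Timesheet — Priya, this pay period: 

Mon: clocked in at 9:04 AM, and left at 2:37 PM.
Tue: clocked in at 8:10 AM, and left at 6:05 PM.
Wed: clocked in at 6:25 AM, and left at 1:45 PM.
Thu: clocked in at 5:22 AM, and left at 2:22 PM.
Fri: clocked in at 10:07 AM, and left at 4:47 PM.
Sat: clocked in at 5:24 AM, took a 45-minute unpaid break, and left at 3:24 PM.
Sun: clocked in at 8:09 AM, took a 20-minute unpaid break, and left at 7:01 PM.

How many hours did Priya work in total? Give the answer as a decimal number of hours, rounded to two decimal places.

58.25 hours

Mon: 9:04 AM–2:37 PM = 5 h 33 min
Tue: 8:10 AM–6:05 PM = 9 h 55 min
Wed: 6:25 AM–1:45 PM = 7 h 20 min
Thu: 5:22 AM–2:22 PM = 9 h 0 min
Fri: 10:07 AM–4:47 PM = 6 h 40 min
Sat: 5:24 AM–3:24 PM = 10 h 0 min; less 45 min break → 9 h 15 min
Sun: 8:09 AM–7:01 PM = 10 h 52 min; less 20 min break → 10 h 32 min
Total: 5 h 33 min + 9 h 55 min + 7 h 20 min + 9 h 0 min + 6 h 40 min + 9 h 15 min + 10 h 32 min = 58 h 15 min.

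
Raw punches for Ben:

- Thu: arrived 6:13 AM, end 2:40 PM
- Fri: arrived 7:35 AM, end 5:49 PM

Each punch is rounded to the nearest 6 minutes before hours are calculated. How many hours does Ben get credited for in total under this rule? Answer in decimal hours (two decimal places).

18.70 hours

Thu: in 6:13 AM→6:12 AM, out 2:40 PM→2:42 PM; 8 h 30 min
Fri: in 7:35 AM→7:36 AM, out 5:49 PM→5:48 PM; 10 h 12 min
Total credited: 18 h 42 min.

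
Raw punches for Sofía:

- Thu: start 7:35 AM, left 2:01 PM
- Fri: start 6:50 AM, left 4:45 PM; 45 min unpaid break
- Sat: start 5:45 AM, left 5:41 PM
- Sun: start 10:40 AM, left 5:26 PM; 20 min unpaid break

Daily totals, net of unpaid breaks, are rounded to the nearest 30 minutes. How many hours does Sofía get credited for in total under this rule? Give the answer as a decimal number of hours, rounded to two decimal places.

34.00 hours

Thu: 7:35 AM–2:01 PM = 6 h 26 min → rounds to 6 h 30 min
Fri: 6:50 AM–4:45 PM = 9 h 55 min − 45 min = 9 h 10 min → rounds to 9 h 0 min
Sat: 5:45 AM–5:41 PM = 11 h 56 min → rounds to 12 h 0 min
Sun: 10:40 AM–5:26 PM = 6 h 46 min − 20 min = 6 h 26 min → rounds to 6 h 30 min
Total credited: 34 h 0 min.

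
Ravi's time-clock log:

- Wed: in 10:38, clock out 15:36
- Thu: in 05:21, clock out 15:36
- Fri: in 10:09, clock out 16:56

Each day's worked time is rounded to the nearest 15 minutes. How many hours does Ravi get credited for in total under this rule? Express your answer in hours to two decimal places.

Wed: 10:38–15:36 = 4 h 58 min → rounds to 5 h 0 min
Thu: 05:21–15:36 = 10 h 15 min → rounds to 10 h 15 min
Fri: 10:09–16:56 = 6 h 47 min → rounds to 6 h 45 min
Total credited: 22 h 0 min.

22.00 hours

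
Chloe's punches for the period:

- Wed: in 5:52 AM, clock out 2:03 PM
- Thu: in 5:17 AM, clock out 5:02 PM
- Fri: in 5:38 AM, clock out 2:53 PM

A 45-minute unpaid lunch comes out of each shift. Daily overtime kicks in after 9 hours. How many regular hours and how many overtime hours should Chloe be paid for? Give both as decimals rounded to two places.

Wed: 5:52 AM–2:03 PM = 8 h 11 min; less 45 min break → 7 h 26 min
Thu: 5:17 AM–5:02 PM = 11 h 45 min; less 45 min break → 11 h 0 min
Fri: 5:38 AM–2:53 PM = 9 h 15 min; less 45 min break → 8 h 30 min
Wed reg 7 h 26 min / OT 0 h 0 min; Thu reg 9 h 0 min / OT 2 h 0 min; Fri reg 8 h 30 min / OT 0 h 0 min.
Totals: regular 24 h 56 min, overtime 2 h 0 min.

Regular 24.93 hours, overtime 2.00 hours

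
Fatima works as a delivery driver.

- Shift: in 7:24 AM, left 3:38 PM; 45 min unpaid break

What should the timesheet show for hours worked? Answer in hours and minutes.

Shift: 7:24 AM–3:38 PM = 8 h 14 min; less 45 min break → 7 h 29 min

7 h 29 min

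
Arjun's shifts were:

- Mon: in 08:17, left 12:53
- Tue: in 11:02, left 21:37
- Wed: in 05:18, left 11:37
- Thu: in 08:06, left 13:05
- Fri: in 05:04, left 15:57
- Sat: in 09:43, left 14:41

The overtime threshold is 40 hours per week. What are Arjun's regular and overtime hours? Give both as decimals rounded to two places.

Mon: 08:17–12:53 = 4 h 36 min
Tue: 11:02–21:37 = 10 h 35 min
Wed: 05:18–11:37 = 6 h 19 min
Thu: 08:06–13:05 = 4 h 59 min
Fri: 05:04–15:57 = 10 h 53 min
Sat: 09:43–14:41 = 4 h 58 min
Total worked: 42 h 20 min = 42.33 h.
Threshold 40 h → overtime 2 h 20 min, regular 40 h 0 min.

Regular 40.00 hours, overtime 2.33 hours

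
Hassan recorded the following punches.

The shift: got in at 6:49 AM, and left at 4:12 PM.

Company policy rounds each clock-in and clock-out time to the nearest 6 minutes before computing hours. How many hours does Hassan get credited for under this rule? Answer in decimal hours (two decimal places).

9.40 hours

The shift: in 6:49 AM→6:48 AM, out 4:12 PM→4:12 PM; 9 h 24 min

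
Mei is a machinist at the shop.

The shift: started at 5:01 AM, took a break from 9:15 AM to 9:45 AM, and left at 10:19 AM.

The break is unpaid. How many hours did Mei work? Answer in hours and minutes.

4 h 48 min

The shift: 5:01 AM–10:19 AM = 5 h 18 min; less 30 min break → 4 h 48 min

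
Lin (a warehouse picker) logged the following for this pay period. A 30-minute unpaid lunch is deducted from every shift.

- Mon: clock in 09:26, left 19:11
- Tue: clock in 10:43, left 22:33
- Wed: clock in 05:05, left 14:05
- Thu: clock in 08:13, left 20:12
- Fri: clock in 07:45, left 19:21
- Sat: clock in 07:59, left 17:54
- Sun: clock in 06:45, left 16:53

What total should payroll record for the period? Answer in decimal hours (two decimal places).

70.72 hours

Mon: 09:26–19:11 = 9 h 45 min; less 30 min break → 9 h 15 min
Tue: 10:43–22:33 = 11 h 50 min; less 30 min break → 11 h 20 min
Wed: 05:05–14:05 = 9 h 0 min; less 30 min break → 8 h 30 min
Thu: 08:13–20:12 = 11 h 59 min; less 30 min break → 11 h 29 min
Fri: 07:45–19:21 = 11 h 36 min; less 30 min break → 11 h 6 min
Sat: 07:59–17:54 = 9 h 55 min; less 30 min break → 9 h 25 min
Sun: 06:45–16:53 = 10 h 8 min; less 30 min break → 9 h 38 min
Total: 9 h 15 min + 11 h 20 min + 8 h 30 min + 11 h 29 min + 11 h 6 min + 9 h 25 min + 9 h 38 min = 70 h 43 min.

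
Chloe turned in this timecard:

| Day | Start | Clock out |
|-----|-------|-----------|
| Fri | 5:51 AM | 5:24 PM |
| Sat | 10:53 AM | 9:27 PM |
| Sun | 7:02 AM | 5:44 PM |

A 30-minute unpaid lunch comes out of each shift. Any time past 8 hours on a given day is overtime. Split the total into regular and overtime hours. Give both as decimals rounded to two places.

Regular 24.00 hours, overtime 7.32 hours

Fri: 5:51 AM–5:24 PM = 11 h 33 min; less 30 min break → 11 h 3 min
Sat: 10:53 AM–9:27 PM = 10 h 34 min; less 30 min break → 10 h 4 min
Sun: 7:02 AM–5:44 PM = 10 h 42 min; less 30 min break → 10 h 12 min
Fri reg 8 h 0 min / OT 3 h 3 min; Sat reg 8 h 0 min / OT 2 h 4 min; Sun reg 8 h 0 min / OT 2 h 12 min.
Totals: regular 24 h 0 min, overtime 7 h 19 min.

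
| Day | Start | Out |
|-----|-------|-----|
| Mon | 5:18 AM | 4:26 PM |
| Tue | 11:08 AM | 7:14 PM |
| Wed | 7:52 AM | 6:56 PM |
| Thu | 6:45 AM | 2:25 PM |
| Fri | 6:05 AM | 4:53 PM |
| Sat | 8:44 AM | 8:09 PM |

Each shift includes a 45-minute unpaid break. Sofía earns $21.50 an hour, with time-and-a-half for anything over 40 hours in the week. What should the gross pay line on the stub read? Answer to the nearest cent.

Mon: 5:18 AM–4:26 PM = 11 h 8 min; less 45 min break → 10 h 23 min
Tue: 11:08 AM–7:14 PM = 8 h 6 min; less 45 min break → 7 h 21 min
Wed: 7:52 AM–6:56 PM = 11 h 4 min; less 45 min break → 10 h 19 min
Thu: 6:45 AM–2:25 PM = 7 h 40 min; less 45 min break → 6 h 55 min
Fri: 6:05 AM–4:53 PM = 10 h 48 min; less 45 min break → 10 h 3 min
Sat: 8:44 AM–8:09 PM = 11 h 25 min; less 45 min break → 10 h 40 min
Total worked: 55 h 41 min = 3341 min.
Regular 40 h 0 min = 2400 min at $21.50/h; overtime 15 h 41 min = 941 min at $32.25/h.
Pay = (2400 × $21.50 + 941 × $32.25) ÷ 60 = $1365.79.

$1365.79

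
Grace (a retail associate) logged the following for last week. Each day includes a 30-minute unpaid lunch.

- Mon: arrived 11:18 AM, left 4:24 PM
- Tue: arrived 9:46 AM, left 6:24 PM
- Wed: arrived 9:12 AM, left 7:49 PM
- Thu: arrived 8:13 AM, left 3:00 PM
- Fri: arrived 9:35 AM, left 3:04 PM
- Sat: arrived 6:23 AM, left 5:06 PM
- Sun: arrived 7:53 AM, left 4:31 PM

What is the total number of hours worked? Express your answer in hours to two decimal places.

52.47 hours

Mon: 11:18 AM–4:24 PM = 5 h 6 min; less 30 min break → 4 h 36 min
Tue: 9:46 AM–6:24 PM = 8 h 38 min; less 30 min break → 8 h 8 min
Wed: 9:12 AM–7:49 PM = 10 h 37 min; less 30 min break → 10 h 7 min
Thu: 8:13 AM–3:00 PM = 6 h 47 min; less 30 min break → 6 h 17 min
Fri: 9:35 AM–3:04 PM = 5 h 29 min; less 30 min break → 4 h 59 min
Sat: 6:23 AM–5:06 PM = 10 h 43 min; less 30 min break → 10 h 13 min
Sun: 7:53 AM–4:31 PM = 8 h 38 min; less 30 min break → 8 h 8 min
Total: 4 h 36 min + 8 h 8 min + 10 h 7 min + 6 h 17 min + 4 h 59 min + 10 h 13 min + 8 h 8 min = 52 h 28 min.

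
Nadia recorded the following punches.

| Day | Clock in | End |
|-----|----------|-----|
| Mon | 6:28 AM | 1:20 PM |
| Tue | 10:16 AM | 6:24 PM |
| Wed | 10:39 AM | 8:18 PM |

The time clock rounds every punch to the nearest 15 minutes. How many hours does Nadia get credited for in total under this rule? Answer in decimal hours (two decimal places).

Mon: in 6:28 AM→6:30 AM, out 1:20 PM→1:15 PM; 6 h 45 min
Tue: in 10:16 AM→10:15 AM, out 6:24 PM→6:30 PM; 8 h 15 min
Wed: in 10:39 AM→10:45 AM, out 8:18 PM→8:15 PM; 9 h 30 min
Total credited: 24 h 30 min.

24.50 hours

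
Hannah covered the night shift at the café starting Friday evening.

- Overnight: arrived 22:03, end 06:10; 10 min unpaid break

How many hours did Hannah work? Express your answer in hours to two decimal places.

Overnight: 22:03 → midnight = 1 h 57 min; midnight → 06:10 = 6 h 10 min; span 8 h 7 min; less 10 min break → 7 h 57 min

7.95 hours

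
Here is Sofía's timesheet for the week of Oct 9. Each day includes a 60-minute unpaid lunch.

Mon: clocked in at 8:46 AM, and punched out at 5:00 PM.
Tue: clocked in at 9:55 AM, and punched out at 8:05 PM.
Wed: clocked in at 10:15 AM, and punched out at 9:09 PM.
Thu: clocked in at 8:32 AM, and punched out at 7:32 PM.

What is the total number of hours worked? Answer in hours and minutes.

36 h 18 min

Mon: 8:46 AM–5:00 PM = 8 h 14 min; less 60 min break → 7 h 14 min
Tue: 9:55 AM–8:05 PM = 10 h 10 min; less 60 min break → 9 h 10 min
Wed: 10:15 AM–9:09 PM = 10 h 54 min; less 60 min break → 9 h 54 min
Thu: 8:32 AM–7:32 PM = 11 h 0 min; less 60 min break → 10 h 0 min
Total: 7 h 14 min + 9 h 10 min + 9 h 54 min + 10 h 0 min = 36 h 18 min.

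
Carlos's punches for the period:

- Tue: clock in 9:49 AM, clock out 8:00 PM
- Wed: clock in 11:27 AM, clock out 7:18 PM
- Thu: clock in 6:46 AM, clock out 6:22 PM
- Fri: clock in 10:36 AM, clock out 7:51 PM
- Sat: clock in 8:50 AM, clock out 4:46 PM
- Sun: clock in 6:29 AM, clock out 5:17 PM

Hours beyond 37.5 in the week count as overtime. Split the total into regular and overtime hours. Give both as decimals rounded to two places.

Tue: 9:49 AM–8:00 PM = 10 h 11 min
Wed: 11:27 AM–7:18 PM = 7 h 51 min
Thu: 6:46 AM–6:22 PM = 11 h 36 min
Fri: 10:36 AM–7:51 PM = 9 h 15 min
Sat: 8:50 AM–4:46 PM = 7 h 56 min
Sun: 6:29 AM–5:17 PM = 10 h 48 min
Total worked: 57 h 37 min = 57.62 h.
Threshold 37.5 h → overtime 20 h 7 min, regular 37 h 30 min.

Regular 37.50 hours, overtime 20.12 hours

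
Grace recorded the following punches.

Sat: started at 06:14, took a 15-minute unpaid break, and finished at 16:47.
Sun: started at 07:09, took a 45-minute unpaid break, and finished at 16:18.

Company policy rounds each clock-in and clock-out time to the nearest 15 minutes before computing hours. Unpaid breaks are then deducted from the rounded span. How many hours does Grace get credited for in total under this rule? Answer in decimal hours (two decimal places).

Sat: in 06:14→06:15, out 16:47→16:45; 10 h 30 min − 15 min = 10 h 15 min
Sun: in 07:09→07:15, out 16:18→16:15; 9 h 0 min − 45 min = 8 h 15 min
Total credited: 18 h 30 min.

18.50 hours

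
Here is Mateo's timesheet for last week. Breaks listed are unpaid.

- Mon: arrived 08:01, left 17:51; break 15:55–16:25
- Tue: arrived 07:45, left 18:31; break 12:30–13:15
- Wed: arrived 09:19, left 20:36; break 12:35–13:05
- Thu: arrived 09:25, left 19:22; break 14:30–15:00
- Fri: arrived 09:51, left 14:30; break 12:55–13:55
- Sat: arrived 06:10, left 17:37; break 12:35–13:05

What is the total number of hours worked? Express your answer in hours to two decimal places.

Mon: 08:01–17:51 = 9 h 50 min; less 30 min break → 9 h 20 min
Tue: 07:45–18:31 = 10 h 46 min; less 45 min break → 10 h 1 min
Wed: 09:19–20:36 = 11 h 17 min; less 30 min break → 10 h 47 min
Thu: 09:25–19:22 = 9 h 57 min; less 30 min break → 9 h 27 min
Fri: 09:51–14:30 = 4 h 39 min; less 60 min break → 3 h 39 min
Sat: 06:10–17:37 = 11 h 27 min; less 30 min break → 10 h 57 min
Total: 9 h 20 min + 10 h 1 min + 10 h 47 min + 9 h 27 min + 3 h 39 min + 10 h 57 min = 54 h 11 min.

54.18 hours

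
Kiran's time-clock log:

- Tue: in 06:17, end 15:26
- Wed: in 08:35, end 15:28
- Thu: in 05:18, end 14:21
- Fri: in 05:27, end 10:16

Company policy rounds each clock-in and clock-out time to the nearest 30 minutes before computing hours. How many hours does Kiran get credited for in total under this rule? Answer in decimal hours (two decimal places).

Tue: in 06:17→06:30, out 15:26→15:30; 9 h 0 min
Wed: in 08:35→08:30, out 15:28→15:30; 7 h 0 min
Thu: in 05:18→05:30, out 14:21→14:30; 9 h 0 min
Fri: in 05:27→05:30, out 10:16→10:30; 5 h 0 min
Total credited: 30 h 0 min.

30.00 hours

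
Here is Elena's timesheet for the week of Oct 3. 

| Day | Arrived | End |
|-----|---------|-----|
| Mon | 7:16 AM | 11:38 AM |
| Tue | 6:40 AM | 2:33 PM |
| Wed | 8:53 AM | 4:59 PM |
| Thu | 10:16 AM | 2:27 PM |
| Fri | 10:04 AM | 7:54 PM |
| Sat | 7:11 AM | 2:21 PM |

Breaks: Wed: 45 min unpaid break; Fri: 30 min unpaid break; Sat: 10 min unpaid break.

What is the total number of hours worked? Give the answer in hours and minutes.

Mon: 7:16 AM–11:38 AM = 4 h 22 min
Tue: 6:40 AM–2:33 PM = 7 h 53 min
Wed: 8:53 AM–4:59 PM = 8 h 6 min; less 45 min break → 7 h 21 min
Thu: 10:16 AM–2:27 PM = 4 h 11 min
Fri: 10:04 AM–7:54 PM = 9 h 50 min; less 30 min break → 9 h 20 min
Sat: 7:11 AM–2:21 PM = 7 h 10 min; less 10 min break → 7 h 0 min
Total: 4 h 22 min + 7 h 53 min + 7 h 21 min + 4 h 11 min + 9 h 20 min + 7 h 0 min = 40 h 7 min.

40 h 7 min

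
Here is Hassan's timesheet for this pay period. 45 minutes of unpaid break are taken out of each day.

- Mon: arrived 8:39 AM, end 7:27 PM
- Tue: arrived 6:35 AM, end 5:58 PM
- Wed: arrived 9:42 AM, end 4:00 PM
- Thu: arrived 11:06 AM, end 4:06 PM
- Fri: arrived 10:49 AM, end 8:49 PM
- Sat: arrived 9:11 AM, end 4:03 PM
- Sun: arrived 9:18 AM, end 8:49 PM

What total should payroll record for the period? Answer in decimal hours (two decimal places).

56.62 hours

Mon: 8:39 AM–7:27 PM = 10 h 48 min; less 45 min break → 10 h 3 min
Tue: 6:35 AM–5:58 PM = 11 h 23 min; less 45 min break → 10 h 38 min
Wed: 9:42 AM–4:00 PM = 6 h 18 min; less 45 min break → 5 h 33 min
Thu: 11:06 AM–4:06 PM = 5 h 0 min; less 45 min break → 4 h 15 min
Fri: 10:49 AM–8:49 PM = 10 h 0 min; less 45 min break → 9 h 15 min
Sat: 9:11 AM–4:03 PM = 6 h 52 min; less 45 min break → 6 h 7 min
Sun: 9:18 AM–8:49 PM = 11 h 31 min; less 45 min break → 10 h 46 min
Total: 10 h 3 min + 10 h 38 min + 5 h 33 min + 4 h 15 min + 9 h 15 min + 6 h 7 min + 10 h 46 min = 56 h 37 min.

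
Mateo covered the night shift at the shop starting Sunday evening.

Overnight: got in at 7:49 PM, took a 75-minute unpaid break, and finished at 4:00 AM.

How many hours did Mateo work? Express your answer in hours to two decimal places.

Overnight: 7:49 PM → midnight = 4 h 11 min; midnight → 4:00 AM = 4 h 0 min; span 8 h 11 min; less 75 min break → 6 h 56 min

6.93 hours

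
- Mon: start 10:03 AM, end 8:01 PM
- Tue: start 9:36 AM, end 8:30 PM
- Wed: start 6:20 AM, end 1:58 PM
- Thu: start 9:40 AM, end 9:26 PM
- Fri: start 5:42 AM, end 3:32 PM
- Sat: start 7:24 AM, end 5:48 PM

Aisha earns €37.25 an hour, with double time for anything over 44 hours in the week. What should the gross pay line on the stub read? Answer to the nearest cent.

Mon: 10:03 AM–8:01 PM = 9 h 58 min
Tue: 9:36 AM–8:30 PM = 10 h 54 min
Wed: 6:20 AM–1:58 PM = 7 h 38 min
Thu: 9:40 AM–9:26 PM = 11 h 46 min
Fri: 5:42 AM–3:32 PM = 9 h 50 min
Sat: 7:24 AM–5:48 PM = 10 h 24 min
Total worked: 60 h 30 min = 3630 min.
Regular 44 h 0 min = 2640 min at €37.25/h; overtime 16 h 30 min = 990 min at €74.50/h.
Pay = (2640 × €37.25 + 990 × €74.50) ÷ 60 = €2868.25.

€2868.25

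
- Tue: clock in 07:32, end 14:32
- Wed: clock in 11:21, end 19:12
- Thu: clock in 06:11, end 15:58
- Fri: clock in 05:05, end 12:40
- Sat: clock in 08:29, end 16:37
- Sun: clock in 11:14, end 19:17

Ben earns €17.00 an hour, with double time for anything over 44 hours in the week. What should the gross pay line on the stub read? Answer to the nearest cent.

Tue: 07:32–14:32 = 7 h 0 min
Wed: 11:21–19:12 = 7 h 51 min
Thu: 06:11–15:58 = 9 h 47 min
Fri: 05:05–12:40 = 7 h 35 min
Sat: 08:29–16:37 = 8 h 8 min
Sun: 11:14–19:17 = 8 h 3 min
Total worked: 48 h 24 min = 2904 min.
Regular 44 h 0 min = 2640 min at €17.00/h; overtime 4 h 24 min = 264 min at €34.00/h.
Pay = (2640 × €17.00 + 264 × €34.00) ÷ 60 = €897.60.

€897.60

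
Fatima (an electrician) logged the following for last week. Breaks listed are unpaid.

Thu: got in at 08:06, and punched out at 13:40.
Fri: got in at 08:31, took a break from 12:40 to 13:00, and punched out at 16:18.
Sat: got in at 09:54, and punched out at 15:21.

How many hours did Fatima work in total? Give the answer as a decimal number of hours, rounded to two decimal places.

18.47 hours

Thu: 08:06–13:40 = 5 h 34 min
Fri: 08:31–16:18 = 7 h 47 min; less 20 min break → 7 h 27 min
Sat: 09:54–15:21 = 5 h 27 min
Total: 5 h 34 min + 7 h 27 min + 5 h 27 min = 18 h 28 min.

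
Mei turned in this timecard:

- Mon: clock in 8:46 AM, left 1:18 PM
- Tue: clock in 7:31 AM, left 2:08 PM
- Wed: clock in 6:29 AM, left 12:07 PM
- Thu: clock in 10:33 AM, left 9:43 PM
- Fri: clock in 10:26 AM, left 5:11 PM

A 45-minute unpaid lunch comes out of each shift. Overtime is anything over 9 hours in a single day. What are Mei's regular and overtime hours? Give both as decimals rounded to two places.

Mon: 8:46 AM–1:18 PM = 4 h 32 min; less 45 min break → 3 h 47 min
Tue: 7:31 AM–2:08 PM = 6 h 37 min; less 45 min break → 5 h 52 min
Wed: 6:29 AM–12:07 PM = 5 h 38 min; less 45 min break → 4 h 53 min
Thu: 10:33 AM–9:43 PM = 11 h 10 min; less 45 min break → 10 h 25 min
Fri: 10:26 AM–5:11 PM = 6 h 45 min; less 45 min break → 6 h 0 min
Mon reg 3 h 47 min / OT 0 h 0 min; Tue reg 5 h 52 min / OT 0 h 0 min; Wed reg 4 h 53 min / OT 0 h 0 min; Thu reg 9 h 0 min / OT 1 h 25 min; Fri reg 6 h 0 min / OT 0 h 0 min.
Totals: regular 29 h 32 min, overtime 1 h 25 min.

Regular 29.53 hours, overtime 1.42 hours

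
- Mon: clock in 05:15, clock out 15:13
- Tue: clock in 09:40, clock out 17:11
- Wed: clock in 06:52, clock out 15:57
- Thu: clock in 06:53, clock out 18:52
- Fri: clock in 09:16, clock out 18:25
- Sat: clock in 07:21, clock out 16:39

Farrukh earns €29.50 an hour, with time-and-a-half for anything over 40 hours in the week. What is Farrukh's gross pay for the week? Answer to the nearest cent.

Mon: 05:15–15:13 = 9 h 58 min
Tue: 09:40–17:11 = 7 h 31 min
Wed: 06:52–15:57 = 9 h 5 min
Thu: 06:53–18:52 = 11 h 59 min
Fri: 09:16–18:25 = 9 h 9 min
Sat: 07:21–16:39 = 9 h 18 min
Total worked: 57 h 0 min = 3420 min.
Regular 40 h 0 min = 2400 min at €29.50/h; overtime 17 h 0 min = 1020 min at €44.25/h.
Pay = (2400 × €29.50 + 1020 × €44.25) ÷ 60 = €1932.25.

€1932.25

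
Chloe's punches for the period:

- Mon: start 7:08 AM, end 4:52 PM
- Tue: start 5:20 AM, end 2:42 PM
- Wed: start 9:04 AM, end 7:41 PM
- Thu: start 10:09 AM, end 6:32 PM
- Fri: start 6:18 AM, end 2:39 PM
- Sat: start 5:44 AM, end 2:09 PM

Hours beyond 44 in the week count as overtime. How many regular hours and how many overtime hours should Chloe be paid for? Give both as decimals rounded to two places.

Regular 44.00 hours, overtime 10.87 hours

Mon: 7:08 AM–4:52 PM = 9 h 44 min
Tue: 5:20 AM–2:42 PM = 9 h 22 min
Wed: 9:04 AM–7:41 PM = 10 h 37 min
Thu: 10:09 AM–6:32 PM = 8 h 23 min
Fri: 6:18 AM–2:39 PM = 8 h 21 min
Sat: 5:44 AM–2:09 PM = 8 h 25 min
Total worked: 54 h 52 min = 54.87 h.
Threshold 44 h → overtime 10 h 52 min, regular 44 h 0 min.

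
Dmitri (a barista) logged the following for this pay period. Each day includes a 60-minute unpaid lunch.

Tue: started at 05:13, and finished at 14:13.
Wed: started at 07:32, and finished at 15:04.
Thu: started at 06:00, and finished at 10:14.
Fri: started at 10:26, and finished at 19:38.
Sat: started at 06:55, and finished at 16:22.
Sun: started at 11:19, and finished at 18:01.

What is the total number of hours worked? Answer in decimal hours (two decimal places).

40.12 hours

Tue: 05:13–14:13 = 9 h 0 min; less 60 min break → 8 h 0 min
Wed: 07:32–15:04 = 7 h 32 min; less 60 min break → 6 h 32 min
Thu: 06:00–10:14 = 4 h 14 min; less 60 min break → 3 h 14 min
Fri: 10:26–19:38 = 9 h 12 min; less 60 min break → 8 h 12 min
Sat: 06:55–16:22 = 9 h 27 min; less 60 min break → 8 h 27 min
Sun: 11:19–18:01 = 6 h 42 min; less 60 min break → 5 h 42 min
Total: 8 h 0 min + 6 h 32 min + 3 h 14 min + 8 h 12 min + 8 h 27 min + 5 h 42 min = 40 h 7 min.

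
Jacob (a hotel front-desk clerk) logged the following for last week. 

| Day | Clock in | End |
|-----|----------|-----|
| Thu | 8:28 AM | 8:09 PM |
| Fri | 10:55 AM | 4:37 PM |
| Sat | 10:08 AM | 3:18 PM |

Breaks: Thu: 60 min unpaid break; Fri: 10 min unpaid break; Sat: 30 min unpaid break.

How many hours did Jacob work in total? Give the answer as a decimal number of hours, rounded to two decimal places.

20.88 hours

Thu: 8:28 AM–8:09 PM = 11 h 41 min; less 60 min break → 10 h 41 min
Fri: 10:55 AM–4:37 PM = 5 h 42 min; less 10 min break → 5 h 32 min
Sat: 10:08 AM–3:18 PM = 5 h 10 min; less 30 min break → 4 h 40 min
Total: 10 h 41 min + 5 h 32 min + 4 h 40 min = 20 h 53 min.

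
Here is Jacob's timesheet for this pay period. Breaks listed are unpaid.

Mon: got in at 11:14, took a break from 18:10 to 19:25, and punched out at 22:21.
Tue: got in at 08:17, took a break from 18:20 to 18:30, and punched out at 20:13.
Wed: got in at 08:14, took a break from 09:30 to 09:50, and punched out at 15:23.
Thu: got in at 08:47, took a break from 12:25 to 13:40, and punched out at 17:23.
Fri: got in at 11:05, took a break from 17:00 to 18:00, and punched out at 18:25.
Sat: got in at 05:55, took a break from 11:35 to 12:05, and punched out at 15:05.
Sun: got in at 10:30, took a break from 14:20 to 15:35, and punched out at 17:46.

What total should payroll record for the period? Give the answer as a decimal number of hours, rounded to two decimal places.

Mon: 11:14–22:21 = 11 h 7 min; less 75 min break → 9 h 52 min
Tue: 08:17–20:13 = 11 h 56 min; less 10 min break → 11 h 46 min
Wed: 08:14–15:23 = 7 h 9 min; less 20 min break → 6 h 49 min
Thu: 08:47–17:23 = 8 h 36 min; less 75 min break → 7 h 21 min
Fri: 11:05–18:25 = 7 h 20 min; less 60 min break → 6 h 20 min
Sat: 05:55–15:05 = 9 h 10 min; less 30 min break → 8 h 40 min
Sun: 10:30–17:46 = 7 h 16 min; less 75 min break → 6 h 1 min
Total: 9 h 52 min + 11 h 46 min + 6 h 49 min + 7 h 21 min + 6 h 20 min + 8 h 40 min + 6 h 1 min = 56 h 49 min.

56.82 hours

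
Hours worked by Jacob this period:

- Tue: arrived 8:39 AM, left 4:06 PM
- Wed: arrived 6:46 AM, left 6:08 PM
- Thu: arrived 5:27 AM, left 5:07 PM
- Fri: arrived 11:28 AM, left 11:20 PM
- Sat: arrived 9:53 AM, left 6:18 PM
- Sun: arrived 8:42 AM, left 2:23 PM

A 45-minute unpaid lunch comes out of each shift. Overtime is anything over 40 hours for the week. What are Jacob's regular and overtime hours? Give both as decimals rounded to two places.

Tue: 8:39 AM–4:06 PM = 7 h 27 min; less 45 min break → 6 h 42 min
Wed: 6:46 AM–6:08 PM = 11 h 22 min; less 45 min break → 10 h 37 min
Thu: 5:27 AM–5:07 PM = 11 h 40 min; less 45 min break → 10 h 55 min
Fri: 11:28 AM–11:20 PM = 11 h 52 min; less 45 min break → 11 h 7 min
Sat: 9:53 AM–6:18 PM = 8 h 25 min; less 45 min break → 7 h 40 min
Sun: 8:42 AM–2:23 PM = 5 h 41 min; less 45 min break → 4 h 56 min
Total worked: 51 h 57 min = 51.95 h.
Threshold 40 h → overtime 11 h 57 min, regular 40 h 0 min.

Regular 40.00 hours, overtime 11.95 hours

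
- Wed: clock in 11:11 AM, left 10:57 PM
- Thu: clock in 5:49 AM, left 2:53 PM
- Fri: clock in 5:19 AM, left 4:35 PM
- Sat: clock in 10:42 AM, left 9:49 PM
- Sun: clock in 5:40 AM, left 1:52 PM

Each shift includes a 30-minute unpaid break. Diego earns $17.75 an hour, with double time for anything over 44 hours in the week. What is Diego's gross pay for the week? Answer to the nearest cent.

$955.54

Wed: 11:11 AM–10:57 PM = 11 h 46 min; less 30 min break → 11 h 16 min
Thu: 5:49 AM–2:53 PM = 9 h 4 min; less 30 min break → 8 h 34 min
Fri: 5:19 AM–4:35 PM = 11 h 16 min; less 30 min break → 10 h 46 min
Sat: 10:42 AM–9:49 PM = 11 h 7 min; less 30 min break → 10 h 37 min
Sun: 5:40 AM–1:52 PM = 8 h 12 min; less 30 min break → 7 h 42 min
Total worked: 48 h 55 min = 2935 min.
Regular 44 h 0 min = 2640 min at $17.75/h; overtime 4 h 55 min = 295 min at $35.50/h.
Pay = (2640 × $17.75 + 295 × $35.50) ÷ 60 = $955.54.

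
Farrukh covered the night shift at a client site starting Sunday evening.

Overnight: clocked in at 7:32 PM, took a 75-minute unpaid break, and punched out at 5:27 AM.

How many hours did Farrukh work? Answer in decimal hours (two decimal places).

Overnight: 7:32 PM → midnight = 4 h 28 min; midnight → 5:27 AM = 5 h 27 min; span 9 h 55 min; less 75 min break → 8 h 40 min

8.67 hours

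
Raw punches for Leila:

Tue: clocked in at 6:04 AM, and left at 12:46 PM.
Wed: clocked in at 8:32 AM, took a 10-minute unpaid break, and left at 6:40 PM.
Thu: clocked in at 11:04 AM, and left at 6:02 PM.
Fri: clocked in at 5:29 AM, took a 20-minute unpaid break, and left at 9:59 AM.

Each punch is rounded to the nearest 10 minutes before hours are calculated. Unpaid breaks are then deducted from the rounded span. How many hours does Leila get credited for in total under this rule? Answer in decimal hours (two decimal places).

Tue: in 6:04 AM→6:00 AM, out 12:46 PM→12:50 PM; 6 h 50 min
Wed: in 8:32 AM→8:30 AM, out 6:40 PM→6:40 PM; 10 h 10 min − 10 min = 10 h 0 min
Thu: in 11:04 AM→11:00 AM, out 6:02 PM→6:00 PM; 7 h 0 min
Fri: in 5:29 AM→5:30 AM, out 9:59 AM→10:00 AM; 4 h 30 min − 20 min = 4 h 10 min
Total credited: 28 h 0 min.

28.00 hours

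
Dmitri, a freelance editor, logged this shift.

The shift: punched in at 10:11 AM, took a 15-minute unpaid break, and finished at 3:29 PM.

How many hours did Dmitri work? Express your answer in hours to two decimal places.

The shift: 10:11 AM–3:29 PM = 5 h 18 min; less 15 min break → 5 h 3 min

5.05 hours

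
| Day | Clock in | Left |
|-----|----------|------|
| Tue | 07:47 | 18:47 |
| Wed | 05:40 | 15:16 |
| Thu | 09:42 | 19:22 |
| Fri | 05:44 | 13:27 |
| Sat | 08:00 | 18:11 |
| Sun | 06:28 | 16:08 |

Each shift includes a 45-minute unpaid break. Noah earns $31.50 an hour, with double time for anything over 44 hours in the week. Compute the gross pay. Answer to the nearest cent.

$1974.00

Tue: 07:47–18:47 = 11 h 0 min; less 45 min break → 10 h 15 min
Wed: 05:40–15:16 = 9 h 36 min; less 45 min break → 8 h 51 min
Thu: 09:42–19:22 = 9 h 40 min; less 45 min break → 8 h 55 min
Fri: 05:44–13:27 = 7 h 43 min; less 45 min break → 6 h 58 min
Sat: 08:00–18:11 = 10 h 11 min; less 45 min break → 9 h 26 min
Sun: 06:28–16:08 = 9 h 40 min; less 45 min break → 8 h 55 min
Total worked: 53 h 20 min = 3200 min.
Regular 44 h 0 min = 2640 min at $31.50/h; overtime 9 h 20 min = 560 min at $63.00/h.
Pay = (2640 × $31.50 + 560 × $63.00) ÷ 60 = $1974.00.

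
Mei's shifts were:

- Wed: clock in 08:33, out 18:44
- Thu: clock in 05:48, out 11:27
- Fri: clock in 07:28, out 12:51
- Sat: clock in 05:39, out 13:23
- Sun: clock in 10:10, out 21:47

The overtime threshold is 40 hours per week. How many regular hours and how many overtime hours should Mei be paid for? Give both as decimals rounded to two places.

Wed: 08:33–18:44 = 10 h 11 min
Thu: 05:48–11:27 = 5 h 39 min
Fri: 07:28–12:51 = 5 h 23 min
Sat: 05:39–13:23 = 7 h 44 min
Sun: 10:10–21:47 = 11 h 37 min
Total worked: 40 h 34 min = 40.57 h.
Threshold 40 h → overtime 0 h 34 min, regular 40 h 0 min.

Regular 40.00 hours, overtime 0.57 hours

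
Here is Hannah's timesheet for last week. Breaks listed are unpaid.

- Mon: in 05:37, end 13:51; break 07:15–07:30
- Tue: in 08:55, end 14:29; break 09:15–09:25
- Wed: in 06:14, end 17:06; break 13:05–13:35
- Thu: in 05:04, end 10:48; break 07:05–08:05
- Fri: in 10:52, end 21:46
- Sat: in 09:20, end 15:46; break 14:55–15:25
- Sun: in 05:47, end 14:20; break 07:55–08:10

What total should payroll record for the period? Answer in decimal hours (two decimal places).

Mon: 05:37–13:51 = 8 h 14 min; less 15 min break → 7 h 59 min
Tue: 08:55–14:29 = 5 h 34 min; less 10 min break → 5 h 24 min
Wed: 06:14–17:06 = 10 h 52 min; less 30 min break → 10 h 22 min
Thu: 05:04–10:48 = 5 h 44 min; less 60 min break → 4 h 44 min
Fri: 10:52–21:46 = 10 h 54 min
Sat: 09:20–15:46 = 6 h 26 min; less 30 min break → 5 h 56 min
Sun: 05:47–14:20 = 8 h 33 min; less 15 min break → 8 h 18 min
Total: 7 h 59 min + 5 h 24 min + 10 h 22 min + 4 h 44 min + 10 h 54 min + 5 h 56 min + 8 h 18 min = 53 h 37 min.

53.62 hours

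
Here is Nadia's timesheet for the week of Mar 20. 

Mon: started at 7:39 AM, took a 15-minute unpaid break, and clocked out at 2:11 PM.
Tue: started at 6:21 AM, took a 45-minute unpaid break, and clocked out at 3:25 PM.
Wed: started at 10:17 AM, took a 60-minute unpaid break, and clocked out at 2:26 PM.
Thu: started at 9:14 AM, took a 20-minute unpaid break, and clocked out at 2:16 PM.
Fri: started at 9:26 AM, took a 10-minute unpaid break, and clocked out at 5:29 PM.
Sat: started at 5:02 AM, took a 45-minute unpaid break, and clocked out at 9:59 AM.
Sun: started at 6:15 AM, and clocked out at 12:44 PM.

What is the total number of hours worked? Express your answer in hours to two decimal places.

Mon: 7:39 AM–2:11 PM = 6 h 32 min; less 15 min break → 6 h 17 min
Tue: 6:21 AM–3:25 PM = 9 h 4 min; less 45 min break → 8 h 19 min
Wed: 10:17 AM–2:26 PM = 4 h 9 min; less 60 min break → 3 h 9 min
Thu: 9:14 AM–2:16 PM = 5 h 2 min; less 20 min break → 4 h 42 min
Fri: 9:26 AM–5:29 PM = 8 h 3 min; less 10 min break → 7 h 53 min
Sat: 5:02 AM–9:59 AM = 4 h 57 min; less 45 min break → 4 h 12 min
Sun: 6:15 AM–12:44 PM = 6 h 29 min
Total: 6 h 17 min + 8 h 19 min + 3 h 9 min + 4 h 42 min + 7 h 53 min + 4 h 12 min + 6 h 29 min = 41 h 1 min.

41.02 hours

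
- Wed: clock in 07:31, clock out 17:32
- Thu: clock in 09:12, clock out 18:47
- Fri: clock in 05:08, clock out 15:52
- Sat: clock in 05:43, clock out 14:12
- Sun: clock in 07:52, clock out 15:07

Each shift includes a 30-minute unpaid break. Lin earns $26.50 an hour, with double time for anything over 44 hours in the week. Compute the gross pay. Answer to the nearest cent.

$1154.52

Wed: 07:31–17:32 = 10 h 1 min; less 30 min break → 9 h 31 min
Thu: 09:12–18:47 = 9 h 35 min; less 30 min break → 9 h 5 min
Fri: 05:08–15:52 = 10 h 44 min; less 30 min break → 10 h 14 min
Sat: 05:43–14:12 = 8 h 29 min; less 30 min break → 7 h 59 min
Sun: 07:52–15:07 = 7 h 15 min; less 30 min break → 6 h 45 min
Total worked: 43 h 34 min = 2614 min.
Regular 43 h 34 min = 2614 min at $26.50/h; overtime 0 h 0 min = 0 min at $53.00/h.
Pay = (2614 × $26.50 + 0 × $53.00) ÷ 60 = $1154.52.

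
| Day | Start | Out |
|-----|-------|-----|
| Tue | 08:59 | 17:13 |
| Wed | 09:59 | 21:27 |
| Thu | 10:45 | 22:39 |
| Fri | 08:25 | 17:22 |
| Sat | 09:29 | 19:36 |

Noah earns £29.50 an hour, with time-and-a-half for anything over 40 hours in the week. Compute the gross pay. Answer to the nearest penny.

Tue: 08:59–17:13 = 8 h 14 min
Wed: 09:59–21:27 = 11 h 28 min
Thu: 10:45–22:39 = 11 h 54 min
Fri: 08:25–17:22 = 8 h 57 min
Sat: 09:29–19:36 = 10 h 7 min
Total worked: 50 h 40 min = 3040 min.
Regular 40 h 0 min = 2400 min at £29.50/h; overtime 10 h 40 min = 640 min at £44.25/h.
Pay = (2400 × £29.50 + 640 × £44.25) ÷ 60 = £1652.00.

£1652.00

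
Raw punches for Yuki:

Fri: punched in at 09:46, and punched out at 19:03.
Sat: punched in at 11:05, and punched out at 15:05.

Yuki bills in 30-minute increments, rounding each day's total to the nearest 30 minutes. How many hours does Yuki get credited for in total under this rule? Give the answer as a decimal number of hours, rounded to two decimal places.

13.50 hours

Fri: 09:46–19:03 = 9 h 17 min → rounds to 9 h 30 min
Sat: 11:05–15:05 = 4 h 0 min → rounds to 4 h 0 min
Total credited: 13 h 30 min.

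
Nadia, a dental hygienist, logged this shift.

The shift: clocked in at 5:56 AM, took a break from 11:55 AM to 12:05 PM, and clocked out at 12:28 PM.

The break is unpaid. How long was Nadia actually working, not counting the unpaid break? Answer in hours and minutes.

6 h 22 min

The shift: 5:56 AM–12:28 PM = 6 h 32 min; less 10 min break → 6 h 22 min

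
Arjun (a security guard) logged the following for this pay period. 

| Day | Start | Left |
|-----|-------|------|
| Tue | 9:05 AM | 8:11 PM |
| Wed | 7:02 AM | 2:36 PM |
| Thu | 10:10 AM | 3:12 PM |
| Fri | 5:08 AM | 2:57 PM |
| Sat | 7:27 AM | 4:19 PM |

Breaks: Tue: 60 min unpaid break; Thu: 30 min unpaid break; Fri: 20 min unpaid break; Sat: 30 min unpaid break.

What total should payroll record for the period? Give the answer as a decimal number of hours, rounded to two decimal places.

Tue: 9:05 AM–8:11 PM = 11 h 6 min; less 60 min break → 10 h 6 min
Wed: 7:02 AM–2:36 PM = 7 h 34 min
Thu: 10:10 AM–3:12 PM = 5 h 2 min; less 30 min break → 4 h 32 min
Fri: 5:08 AM–2:57 PM = 9 h 49 min; less 20 min break → 9 h 29 min
Sat: 7:27 AM–4:19 PM = 8 h 52 min; less 30 min break → 8 h 22 min
Total: 10 h 6 min + 7 h 34 min + 4 h 32 min + 9 h 29 min + 8 h 22 min = 40 h 3 min.

40.05 hours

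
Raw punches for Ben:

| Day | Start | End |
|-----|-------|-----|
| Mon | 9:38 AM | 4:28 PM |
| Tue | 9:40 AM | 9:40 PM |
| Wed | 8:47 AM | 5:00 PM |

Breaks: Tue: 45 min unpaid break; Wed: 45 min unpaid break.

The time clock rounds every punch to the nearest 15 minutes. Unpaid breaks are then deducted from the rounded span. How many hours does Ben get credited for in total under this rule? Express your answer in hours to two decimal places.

Mon: in 9:38 AM→9:45 AM, out 4:28 PM→4:30 PM; 6 h 45 min
Tue: in 9:40 AM→9:45 AM, out 9:40 PM→9:45 PM; 12 h 0 min − 45 min = 11 h 15 min
Wed: in 8:47 AM→8:45 AM, out 5:00 PM→5:00 PM; 8 h 15 min − 45 min = 7 h 30 min
Total credited: 25 h 30 min.

25.50 hours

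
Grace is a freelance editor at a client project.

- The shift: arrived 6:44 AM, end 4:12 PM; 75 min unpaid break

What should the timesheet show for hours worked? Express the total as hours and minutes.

The shift: 6:44 AM–4:12 PM = 9 h 28 min; less 75 min break → 8 h 13 min

8 h 13 min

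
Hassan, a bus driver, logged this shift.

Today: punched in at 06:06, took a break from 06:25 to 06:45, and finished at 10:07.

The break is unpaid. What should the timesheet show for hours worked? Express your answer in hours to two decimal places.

Today: 06:06–10:07 = 4 h 1 min; less 20 min break → 3 h 41 min

3.68 hours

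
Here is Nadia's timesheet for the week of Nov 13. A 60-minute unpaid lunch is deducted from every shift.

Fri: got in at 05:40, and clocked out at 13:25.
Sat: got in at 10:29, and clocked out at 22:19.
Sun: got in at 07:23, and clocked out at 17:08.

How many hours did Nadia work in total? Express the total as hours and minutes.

Fri: 05:40–13:25 = 7 h 45 min; less 60 min break → 6 h 45 min
Sat: 10:29–22:19 = 11 h 50 min; less 60 min break → 10 h 50 min
Sun: 07:23–17:08 = 9 h 45 min; less 60 min break → 8 h 45 min
Total: 6 h 45 min + 10 h 50 min + 8 h 45 min = 26 h 20 min.

26 h 20 min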